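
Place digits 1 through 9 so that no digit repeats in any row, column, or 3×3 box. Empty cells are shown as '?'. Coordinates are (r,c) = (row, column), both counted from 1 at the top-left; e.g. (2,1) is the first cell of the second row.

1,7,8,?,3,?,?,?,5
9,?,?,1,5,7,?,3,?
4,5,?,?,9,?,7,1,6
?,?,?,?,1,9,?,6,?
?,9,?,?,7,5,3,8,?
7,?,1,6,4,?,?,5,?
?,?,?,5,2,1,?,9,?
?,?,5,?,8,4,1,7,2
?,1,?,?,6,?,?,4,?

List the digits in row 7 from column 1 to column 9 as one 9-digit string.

(1,8) = 2: row 1 has {1,3,5,7,8}; col 8 has {1,3,4,5,6,7,8,9}; box has {1,3,5,6,7} → only 2 remains.
(5,4) = 2: row 5 has {3,5,7,8,9}; col 4 has {1,5,6}; box has {1,4,5,6,7,9} → only 2 remains.
(6,9) = 9: row 6 has {1,4,5,6,7}; col 9 has {2,5,6}; box has {3,5,6,8} → only 9 remains.
(9,6) = 3: row 9 has {1,4,6}; col 6 has {1,4,5,7,9}; box has {1,2,4,5,6,8} → only 3 remains.
(9,9) = 8: row 9 has {1,3,4,6}; col 9 has {2,5,6,9}; box has {1,2,4,7,9} → only 8 remains.
(1,4) = 4: row 1 has {1,2,3,5,7,8}; col 4 has {1,2,5,6}; box has {1,3,5,7,9} → only 4 remains.
(1,6) = 6: row 1 has {1,2,3,4,5,7,8}; col 6 has {1,3,4,5,7,9}; box has {1,3,4,5,7,9} → only 6 remains.
(1,7) = 9: row 1 has {1,2,3,4,5,6,7,8}; col 7 has {1,3,7}; box has {1,2,3,5,6,7} → only 9 remains.
(2,9) = 4: row 2 has {1,3,5,7,9}; col 9 has {2,5,6,8,9}; box has {1,2,3,5,6,7,9} → only 4 remains.
(3,4) = 8: row 3 has {1,4,5,6,7,9}; col 4 has {1,2,4,5,6}; box has {1,3,4,5,6,7,9} → only 8 remains.
(3,6) = 2: row 3 has {1,4,5,6,7,8,9}; col 6 has {1,3,4,5,6,7,9}; box has {1,3,4,5,6,7,8,9} → only 2 remains.
(4,4) = 3: row 4 has {1,6,9}; col 4 has {1,2,4,5,6,8}; box has {1,2,4,5,6,7,9} → only 3 remains.
(4,9) = 7: row 4 has {1,3,6,9}; col 9 has {2,4,5,6,8,9}; box has {3,5,6,8,9} → only 7 remains.
(5,1) = 6: row 5 has {2,3,5,7,8,9}; col 1 has {1,4,7,9}; box has {1,7,9} → only 6 remains.
(5,3) = 4: row 5 has {2,3,5,6,7,8,9}; col 3 has {1,5,8}; box has {1,6,7,9} → only 4 remains.
(5,9) = 1: row 5 has {2,3,4,5,6,7,8,9}; col 9 has {2,4,5,6,7,8,9}; box has {3,5,6,7,8,9} → only 1 remains.
(6,6) = 8: row 6 has {1,4,5,6,7,9}; col 6 has {1,2,3,4,5,6,7,9}; box has {1,2,3,4,5,6,7,9} → only 8 remains.
(6,7) = 2: row 6 has {1,4,5,6,7,8,9}; col 7 has {1,3,7,9}; box has {1,3,5,6,7,8,9} → only 2 remains.
(7,7) = 6: row 7 has {1,2,5,9}; col 7 has {1,2,3,7,9}; box has {1,2,4,7,8,9} → only 6 remains.
(7,9) = 3: row 7 has {1,2,5,6,9}; col 9 has {1,2,4,5,6,7,8,9}; box has {1,2,4,6,7,8,9} → only 3 remains.
(8,1) = 3: row 8 has {1,2,4,5,7,8}; col 1 has {1,4,6,7,9}; box has {1,5} → only 3 remains.
(8,2) = 6: row 8 has {1,2,3,4,5,7,8}; col 2 has {1,5,7,9}; box has {1,3,5} → only 6 remains.
(8,4) = 9: row 8 has {1,2,3,4,5,6,7,8}; col 4 has {1,2,3,4,5,6,8}; box has {1,2,3,4,5,6,8} → only 9 remains.
(9,1) = 2: row 9 has {1,3,4,6,8}; col 1 has {1,3,4,6,7,9}; box has {1,3,5,6} → only 2 remains.
(9,4) = 7: row 9 has {1,2,3,4,6,8}; col 4 has {1,2,3,4,5,6,8,9}; box has {1,2,3,4,5,6,8,9} → only 7 remains.
(9,7) = 5: row 9 has {1,2,3,4,6,7,8}; col 7 has {1,2,3,6,7,9}; box has {1,2,3,4,6,7,8,9} → only 5 remains.
(2,2) = 2: row 2 has {1,3,4,5,7,9}; col 2 has {1,5,6,7,9}; box has {1,4,5,7,8,9} → only 2 remains.
(2,3) = 6: row 2 has {1,2,3,4,5,7,9}; col 3 has {1,4,5,8}; box has {1,2,4,5,7,8,9} → only 6 remains.
(2,7) = 8: row 2 has {1,2,3,4,5,6,7,9}; col 7 has {1,2,3,5,6,7,9}; box has {1,2,3,4,5,6,7,9} → only 8 remains.
(3,3) = 3: row 3 has {1,2,4,5,6,7,8,9}; col 3 has {1,4,5,6,8}; box has {1,2,4,5,6,7,8,9} → only 3 remains.
(4,2) = 8: row 4 has {1,3,6,7,9}; col 2 has {1,2,5,6,7,9}; box has {1,4,6,7,9} → only 8 remains.
(4,3) = 2: row 4 has {1,3,6,7,8,9}; col 3 has {1,3,4,5,6,8}; box has {1,4,6,7,8,9} → only 2 remains.
(4,7) = 4: row 4 has {1,2,3,6,7,8,9}; col 7 has {1,2,3,5,6,7,8,9}; box has {1,2,3,5,6,7,8,9} → only 4 remains.
(6,2) = 3: row 6 has {1,2,4,5,6,7,8,9}; col 2 has {1,2,5,6,7,8,9}; box has {1,2,4,6,7,8,9} → only 3 remains.
(7,1) = 8: row 7 has {1,2,3,5,6,9}; col 1 has {1,2,3,4,6,7,9}; box has {1,2,3,5,6} → only 8 remains.
(7,2) = 4: row 7 has {1,2,3,5,6,8,9}; col 2 has {1,2,3,5,6,7,8,9}; box has {1,2,3,5,6,8} → only 4 remains.
(7,3) = 7: row 7 has {1,2,3,4,5,6,8,9}; col 3 has {1,2,3,4,5,6,8}; box has {1,2,3,4,5,6,8} → only 7 remains.

847521693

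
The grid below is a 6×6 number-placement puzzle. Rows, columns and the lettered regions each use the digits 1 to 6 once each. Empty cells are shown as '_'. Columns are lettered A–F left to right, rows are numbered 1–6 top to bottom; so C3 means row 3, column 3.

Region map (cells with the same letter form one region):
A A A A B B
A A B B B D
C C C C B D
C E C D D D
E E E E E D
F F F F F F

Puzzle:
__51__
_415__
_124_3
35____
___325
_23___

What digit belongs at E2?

E3 = 6: row 3 has {1,2,3,4}; col 5 has {2}; region has {1,5} → only 6 remains.
C4 = 6: row 4 has {3,5}; col 3 has {1,2,3,5}; region has {1,2,3,4} → only 6 remains.
D4 = 2: row 4 has {3,5,6}; col 4 has {1,3,4,5}; region has {3,5} → only 2 remains.
B5 = 6: row 5 has {2,3,5}; col 2 has {1,2,4,5}; region has {2,3,5} → only 6 remains.
C5 = 4: row 5 has {2,3,5,6}; col 3 has {1,2,3,5,6}; region has {2,3,5,6} → only 4 remains.
D6 = 6: row 6 has {2,3}; col 4 has {1,2,3,4,5}; region has {2,3} → only 6 remains.
B1 = 3: row 1 has {1,5}; col 2 has {1,2,4,5,6}; region has {1,4,5} → only 3 remains.
E1 = 4: row 1 has {1,3,5}; col 5 has {2,6}; region has {1,5,6} → only 4 remains.
F1 = 2: row 1 has {1,3,4,5}; col 6 has {3,5}; region has {1,4,5,6} → only 2 remains.
E2 = 3: row 2 has {1,4,5}; col 5 has {2,4,6}; region has {1,2,4,5,6} → only 3 remains.

3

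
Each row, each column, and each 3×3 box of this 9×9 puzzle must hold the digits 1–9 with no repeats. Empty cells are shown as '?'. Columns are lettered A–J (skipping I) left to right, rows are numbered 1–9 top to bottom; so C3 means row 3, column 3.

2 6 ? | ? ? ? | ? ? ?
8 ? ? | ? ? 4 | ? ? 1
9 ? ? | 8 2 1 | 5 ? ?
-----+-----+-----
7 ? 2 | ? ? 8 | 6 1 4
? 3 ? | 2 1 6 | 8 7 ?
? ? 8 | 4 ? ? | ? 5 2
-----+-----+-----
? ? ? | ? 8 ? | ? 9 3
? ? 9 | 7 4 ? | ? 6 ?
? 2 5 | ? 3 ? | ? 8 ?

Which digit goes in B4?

C5 = 4: row 5 has {1,2,3,6,7,8}; col 3 has {2,5,8,9}; box has {2,3,7,8} → only 4 remains.
J5 = 9: row 5 has {1,2,3,4,6,7,8}; col 9 has {1,2,3,4}; box has {1,2,4,5,6,7,8} → only 9 remains.
G6 = 3: row 6 has {2,4,5,8}; col 7 has {5,6,8}; box has {1,2,4,5,6,7,8,9} → only 3 remains.
J8 = 5: row 8 has {4,6,7,9}; col 9 has {1,2,3,4,9}; box has {3,6,8,9} → only 5 remains.
F9 = 9: row 9 has {2,3,5,8}; col 6 has {1,4,6,8}; box has {3,4,7,8} → only 9 remains.
J9 = 7: row 9 has {2,3,5,8,9}; col 9 has {1,2,3,4,5,9}; box has {3,5,6,8,9} → only 7 remains.
J1 = 8: row 1 has {2,6}; col 9 has {1,2,3,4,5,7,9}; box has {1,5} → only 8 remains.
J3 = 6: row 3 has {1,2,5,8,9}; col 9 has {1,2,3,4,5,7,8,9}; box has {1,5,8} → only 6 remains.
A5 = 5: row 5 has {1,2,3,4,6,7,8,9}; col 1 has {2,7,8,9}; box has {2,3,4,7,8} → only 5 remains.
F6 = 7: row 6 has {2,3,4,5,8}; col 6 has {1,4,6,8,9}; box has {1,2,4,6,8} → only 7 remains.
F8 = 2: row 8 has {4,5,6,7,9}; col 6 has {1,4,6,7,8,9}; box has {3,4,7,8,9} → only 2 remains.
G8 = 1: row 8 has {2,4,5,6,7,9}; col 7 has {3,5,6,8}; box has {3,5,6,7,8,9} → only 1 remains.
G9 = 4: row 9 has {2,3,5,7,8,9}; col 7 has {1,3,5,6,8}; box has {1,3,5,6,7,8,9} → only 4 remains.
B4 = 9: row 4 has {1,2,4,6,7,8}; col 2 has {2,3,6}; box has {2,3,4,5,7,8} → only 9 remains.

9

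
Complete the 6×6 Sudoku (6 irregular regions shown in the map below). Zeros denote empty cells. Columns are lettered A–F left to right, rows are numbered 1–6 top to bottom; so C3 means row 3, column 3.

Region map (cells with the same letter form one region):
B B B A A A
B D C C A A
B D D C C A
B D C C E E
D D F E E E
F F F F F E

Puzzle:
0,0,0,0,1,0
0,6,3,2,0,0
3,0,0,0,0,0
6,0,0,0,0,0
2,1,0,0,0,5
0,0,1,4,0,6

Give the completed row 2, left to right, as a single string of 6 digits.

163254

F2 = 4: row 2 has {2,3,6}; col 6 has {5,6}; region has {1} → only 4 remains.
F3 = 2 (sole candidate).
C5 = 6 (sole candidate).
D5 = 3 (sole candidate).
E5 = 4 (sole candidate).
A6 = 5 (sole candidate).
A1 = 4 (sole candidate).
F1 = 3 (sole candidate).
A2 = 1: row 2 has {2,3,4,6}; col 1 has {2,3,4,5,6}; region has {3,4,6} → only 1 remains.
E2 = 5: row 2 has {1,2,3,4,6}; col 5 has {1,4}; region has {1,2,3,4} → only 5 remains.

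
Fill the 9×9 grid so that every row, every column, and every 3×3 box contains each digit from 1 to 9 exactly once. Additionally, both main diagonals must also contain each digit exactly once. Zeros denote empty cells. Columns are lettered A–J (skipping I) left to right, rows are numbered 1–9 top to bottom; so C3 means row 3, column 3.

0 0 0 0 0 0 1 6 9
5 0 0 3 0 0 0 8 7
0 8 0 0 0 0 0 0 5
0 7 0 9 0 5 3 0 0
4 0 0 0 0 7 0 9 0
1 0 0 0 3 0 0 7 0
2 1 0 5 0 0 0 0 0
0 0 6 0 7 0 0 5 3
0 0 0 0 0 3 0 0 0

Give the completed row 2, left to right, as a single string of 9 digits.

561329487

H7 = 4 (sole candidate).
B8 = 4 (sole candidate).
A9 = 7 (sole candidate).
A1 = 3 (sole candidate).
B1 = 2 (sole candidate).
B2 = 6: row 2 has {3,5,7,8}; col 2 has {1,2,4,7,8}; box has {2,3,5,8}; main diagonal has {3,5,9} → only 6 remains.
A3 = 9 (sole candidate).
G3 = 2 (sole candidate).
H3 = 3 (sole candidate).
E5 = 1 (sole candidate).
D6 = 6 (sole candidate).
C7 = 3 (sole candidate).
A8 = 8 (sole candidate).
G8 = 9 (sole candidate).
G2 = 4: row 2 has {3,5,6,7,8}; col 7 has {1,2,3,9}; box has {1,2,3,5,6,7,8,9} → only 4 remains.
A4 = 6 (sole candidate).
C2 = 1: row 2 has {3,4,5,6,7,8}; col 3 has {3,6}; box has {2,3,5,6,8,9} → only 1 remains.
E1 = 5 (hidden single in row 1).
B5 = 3 (hidden single in row 5).
G7 = 7 (hidden single in row 7).
C3 = 4 (sole candidate).
E3 = 6 (sole candidate).
F3 = 1 (sole candidate).
F8 = 2 (sole candidate).
C1 = 7 (sole candidate).
F2 = 9: row 2 has {1,3,4,5,6,7,8}; col 6 has {1,2,3,5,7}; box has {1,3,5,6} → only 9 remains.
D3 = 7 (sole candidate).
F6 = 8 (sole candidate).
G6 = 5 (sole candidate).
F7 = 6 (sole candidate).
J7 = 8 (sole candidate).
D8 = 1 (sole candidate).
G9 = 6 (sole candidate).
J9 = 2 (sole candidate).
F1 = 4 (sole candidate).
E2 = 2: row 2 has {1,3,4,5,6,7,8,9}; col 5 has {1,3,5,6,7}; box has {1,3,4,5,6,7,9} → only 2 remains.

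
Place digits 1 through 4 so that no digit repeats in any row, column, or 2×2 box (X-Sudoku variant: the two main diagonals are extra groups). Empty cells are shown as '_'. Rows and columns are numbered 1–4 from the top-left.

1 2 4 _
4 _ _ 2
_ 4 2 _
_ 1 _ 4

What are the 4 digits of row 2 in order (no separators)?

4312

r1c4 = 3: row 1 has {1,2,4}; col 4 has {2,4}; box has {2,4}; anti-diagonal has {4} → only 3 remains.
r2c2 = 3: row 2 has {2,4}; col 2 has {1,2,4}; box has {1,2,4}; main diagonal has {1,2,4} → only 3 remains.
r2c3 = 1: row 2 has {2,3,4}; col 3 has {2,4}; box has {2,3,4}; anti-diagonal has {3,4} → only 1 remains.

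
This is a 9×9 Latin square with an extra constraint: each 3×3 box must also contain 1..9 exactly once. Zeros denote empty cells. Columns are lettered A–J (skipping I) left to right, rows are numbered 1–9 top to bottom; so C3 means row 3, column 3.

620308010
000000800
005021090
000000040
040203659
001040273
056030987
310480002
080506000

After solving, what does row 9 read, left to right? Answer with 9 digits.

G4 = 1 (sole candidate).
J4 = 8 (sole candidate).
D7 = 1 (sole candidate).
F7 = 2 (sole candidate).
G8 = 5 (sole candidate).
H8 = 6 (sole candidate).
H9 = 3: row 9 has {5,6,8}; col 8 has {1,4,5,6,7,8,9}; box has {2,5,6,7,8,9} → only 3 remains.
H2 = 2 (sole candidate).
A7 = 4 (sole candidate).
G9 = 4: row 9 has {3,5,6,8}; col 7 has {1,2,5,6,8,9}; box has {2,3,5,6,7,8,9} → only 4 remains.
J9 = 1: row 9 has {3,4,5,6,8}; col 9 has {2,3,7,8,9}; box has {2,3,4,5,6,7,8,9} → only 1 remains.
G1 = 7 (sole candidate).
G3 = 3 (sole candidate).
B3 = 7 (sole candidate).
D3 = 6 (sole candidate).
J3 = 4 (sole candidate).
J1 = 5 (sole candidate).
J2 = 6 (sole candidate).
A3 = 8 (sole candidate).
A5 = 7 (sole candidate).
C5 = 8 (sole candidate).
E5 = 1 (sole candidate).
E1 = 9 (sole candidate).
D2 = 7 (sole candidate).
E2 = 5 (sole candidate).
F2 = 4 (sole candidate).
D4 = 9 (sole candidate).
D6 = 8 (sole candidate).
F6 = 5 (sole candidate).
E9 = 7: row 9 has {1,3,4,5,6,8}; col 5 has {1,2,3,4,5,8,9}; box has {1,2,3,4,5,6,8} → only 7 remains.
C1 = 4 (sole candidate).
E4 = 6 (sole candidate).
F4 = 7 (sole candidate).
A6 = 9 (sole candidate).
B6 = 6 (sole candidate).
F8 = 9 (sole candidate).
A9 = 2: row 9 has {1,3,4,5,6,7,8}; col 1 has {3,4,6,7,8,9}; box has {1,3,4,5,6,8} → only 2 remains.
C9 = 9: row 9 has {1,2,3,4,5,6,7,8}; col 3 has {1,4,5,6,8}; box has {1,2,3,4,5,6,8} → only 9 remains.

289576431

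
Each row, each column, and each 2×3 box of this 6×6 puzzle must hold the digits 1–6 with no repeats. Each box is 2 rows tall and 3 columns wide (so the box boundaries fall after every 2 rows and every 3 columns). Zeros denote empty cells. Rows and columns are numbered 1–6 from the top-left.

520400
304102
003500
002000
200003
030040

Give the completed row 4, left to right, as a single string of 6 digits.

452361

R1C6 = 6 (sole candidate).
R2C2 = 6 (sole candidate).
R2C5 = 5 (sole candidate).
R5C4 = 6 (sole candidate).
R5C5 = 1 (sole candidate).
R6C4 = 2 (sole candidate).
R6C6 = 5 (sole candidate).
R1C3 = 1 (sole candidate).
R1C5 = 3 (sole candidate).
R4C4 = 3: row 4 has {2}; col 4 has {1,2,4,5,6}; box has {5} → only 3 remains.
R4C5 = 6: row 4 has {2,3}; col 5 has {1,3,4,5}; box has {3,5} → only 6 remains.
R5C3 = 5 (sole candidate).
R6C3 = 6 (sole candidate).
R3C5 = 2 (sole candidate).
R5C2 = 4 (sole candidate).
R6C1 = 1 (sole candidate).
R3C2 = 1 (sole candidate).
R3C6 = 4 (sole candidate).
R4C1 = 4: row 4 has {2,3,6}; col 1 has {1,2,3,5}; box has {1,2,3} → only 4 remains.
R4C2 = 5: row 4 has {2,3,4,6}; col 2 has {1,2,3,4,6}; box has {1,2,3,4} → only 5 remains.
R4C6 = 1: row 4 has {2,3,4,5,6}; col 6 has {2,3,4,5,6}; box has {2,3,4,5,6} → only 1 remains.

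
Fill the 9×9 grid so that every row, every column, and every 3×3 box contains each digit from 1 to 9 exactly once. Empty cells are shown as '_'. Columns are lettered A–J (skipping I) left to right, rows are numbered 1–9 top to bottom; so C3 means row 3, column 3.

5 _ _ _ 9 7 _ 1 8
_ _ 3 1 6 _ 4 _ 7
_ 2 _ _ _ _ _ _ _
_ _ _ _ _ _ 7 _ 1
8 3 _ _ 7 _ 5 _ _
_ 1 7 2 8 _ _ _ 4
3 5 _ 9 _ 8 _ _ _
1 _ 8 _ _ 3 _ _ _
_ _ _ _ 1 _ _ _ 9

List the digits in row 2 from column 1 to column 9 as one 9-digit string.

983162457

A2 = 9: row 2 has {1,3,4,6,7}; col 1 has {1,3,5,8}; box has {2,3,5} → only 9 remains.
B2 = 8: row 2 has {1,3,4,6,7,9}; col 2 has {1,2,3,5}; box has {2,3,5,9} → only 8 remains.
A6 = 6: row 6 has {1,2,4,7,8}; col 1 has {1,3,5,8,9}; box has {1,3,7,8} → only 6 remains.
G1 = 2: in row 1, 2 can only go here (every other open cell in that row sees a 2).
H2 = 5: row 2 has {1,3,4,6,7,8,9}; col 8 has {1}; box has {1,2,4,7,8} → only 5 remains.
G8 = 6: row 8 has {1,3,8}; col 7 has {2,4,5,7}; box has {9} → only 6 remains.
F2 = 2: row 2 has {1,3,4,5,6,7,8,9}; col 6 has {3,7,8}; box has {1,6,7,9} → only 2 remains.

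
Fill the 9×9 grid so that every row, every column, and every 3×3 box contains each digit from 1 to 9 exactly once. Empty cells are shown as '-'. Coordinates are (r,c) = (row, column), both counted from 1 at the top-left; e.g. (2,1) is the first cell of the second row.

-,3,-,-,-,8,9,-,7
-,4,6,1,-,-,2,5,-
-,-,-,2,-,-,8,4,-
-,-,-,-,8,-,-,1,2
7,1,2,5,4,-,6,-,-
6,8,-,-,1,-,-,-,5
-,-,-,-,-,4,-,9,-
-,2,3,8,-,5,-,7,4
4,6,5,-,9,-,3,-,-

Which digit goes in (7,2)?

(1,3) = 1 (sole candidate).
(1,8) = 6 (sole candidate).
(2,9) = 3 (sole candidate).
(3,9) = 1 (sole candidate).
(6,8) = 3 (sole candidate).
(7,2) = 7: row 7 has {4,9}; col 2 has {1,2,3,4,6,8}; box has {2,3,4,5,6} → only 7 remains.

7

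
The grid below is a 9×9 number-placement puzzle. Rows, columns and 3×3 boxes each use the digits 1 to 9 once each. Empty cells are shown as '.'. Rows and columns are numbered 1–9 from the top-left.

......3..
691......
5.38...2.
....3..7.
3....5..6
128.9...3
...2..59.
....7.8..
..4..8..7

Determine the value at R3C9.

R6C7 = 4: row 6 has {1,2,3,8,9}; col 7 has {3,5,8}; box has {3,6,7} → only 4 remains.
R6C8 = 5: row 6 has {1,2,3,4,8,9}; col 8 has {2,7,9}; box has {3,4,6,7} → only 5 remains.
R2C7 = 7: row 2 has {1,6,9}; col 7 has {3,4,5,8}; box has {2,3} → only 7 remains.
R4C9 = 8: in row 4, 8 can only go here (every other open cell in that row sees an 8).
R5C8 = 1: row 5 has {3,5,6}; col 8 has {2,5,7,9}; box has {3,4,5,6,7,8} → only 1 remains.
R2C8 = 8: in row 2, 8 can only go here (every other open cell in that row sees an 8).
R5C5 = 8: in row 5, 8 can only go here (every other open cell in that row sees an 8).
R5C7 = 2: in row 5, 2 can only go here (every other open cell in that row sees a 2).
R4C7 = 9: row 4 has {3,7,8}; col 7 has {2,3,4,5,7,8}; box has {1,2,3,4,5,6,7,8} → only 9 remains.
R4C1 = 4: row 4 has {3,7,8,9}; col 1 has {1,3,5,6}; box has {1,2,3,8} → only 4 remains.
R5C2 = 7: row 5 has {1,2,3,5,6,8}; col 2 has {2,9}; box has {1,2,3,4,8} → only 7 remains.
R5C3 = 9: row 5 has {1,2,3,5,6,7,8}; col 3 has {1,3,4,8}; box has {1,2,3,4,7,8} → only 9 remains.
R5C4 = 4: row 5 has {1,2,3,5,6,7,8,9}; col 4 has {2,8}; box has {3,5,8,9} → only 4 remains.
R3C2 = 4: row 3 has {2,3,5,8}; col 2 has {2,7,9}; box has {1,3,5,6,9} → only 4 remains.
R1C2 = 8: row 1 has {3}; col 2 has {2,4,7,9}; box has {1,3,4,5,6,9} → only 8 remains.
R3C6 = 7: in row 3, 7 can only go here (every other open cell in that row sees a 7).
R6C6 = 6: row 6 has {1,2,3,4,5,8,9}; col 6 has {5,7,8}; box has {3,4,5,8,9} → only 6 remains.
R4C4 = 1: row 4 has {3,4,7,8,9}; col 4 has {2,4,8}; box has {3,4,5,6,8,9} → only 1 remains.
R4C6 = 2: row 4 has {1,3,4,7,8,9}; col 6 has {5,6,7,8}; box has {1,3,4,5,6,8,9} → only 2 remains.
R6C4 = 7: row 6 has {1,2,3,4,5,6,8,9}; col 4 has {1,2,4,8}; box has {1,2,3,4,5,6,8,9} → only 7 remains.
R2C5 = 2: in row 2, 2 can only go here (every other open cell in that row sees a 2).
R3C9 = 9: in row 3, 9 can only go here (every other open cell in that row sees a 9).

9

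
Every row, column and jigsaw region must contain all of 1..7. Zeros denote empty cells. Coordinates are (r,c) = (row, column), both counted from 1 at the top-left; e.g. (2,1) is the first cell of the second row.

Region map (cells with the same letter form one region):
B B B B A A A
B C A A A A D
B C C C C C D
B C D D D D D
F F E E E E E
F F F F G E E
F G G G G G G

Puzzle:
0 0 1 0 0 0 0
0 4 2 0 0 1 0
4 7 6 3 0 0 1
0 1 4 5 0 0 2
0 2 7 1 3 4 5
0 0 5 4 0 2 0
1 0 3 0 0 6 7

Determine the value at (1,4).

7

(3,6) = 5 (sole candidate).
(5,1) = 6 (sole candidate).
(6,2) = 3 (sole candidate).
(6,5) = 1 (sole candidate).
(6,7) = 6 (sole candidate).
(7,2) = 5 (sole candidate).
(7,4) = 2 (sole candidate).
(7,5) = 4 (sole candidate).
(1,2) = 6 (sole candidate).
(1,4) = 7: row 1 has {1,6}; col 4 has {1,2,3,4,5}; region has {1,4,6} → only 7 remains.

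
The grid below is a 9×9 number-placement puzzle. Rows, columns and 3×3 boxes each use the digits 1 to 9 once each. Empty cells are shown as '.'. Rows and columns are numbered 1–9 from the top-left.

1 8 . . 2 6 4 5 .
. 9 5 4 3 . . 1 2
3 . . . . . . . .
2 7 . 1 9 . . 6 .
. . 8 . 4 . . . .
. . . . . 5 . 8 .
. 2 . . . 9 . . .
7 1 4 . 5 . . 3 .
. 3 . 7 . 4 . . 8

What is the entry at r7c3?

6

r1c3 = 7 (sole candidate).
r1c4 = 9 (sole candidate).
r1c9 = 3 (sole candidate).
r2c1 = 6 (sole candidate).
r3c2 = 4 (sole candidate).
r3c3 = 2 (sole candidate).
r4c3 = 3 (sole candidate).
r4c6 = 8 (sole candidate).
r4c7 = 5 (sole candidate).
r4c9 = 4 (sole candidate).
r6c2 = 6 (sole candidate).
r6c5 = 7 (sole candidate).
r7c3 = 6: row 7 has {2,9}; col 3 has {2,3,4,5,7,8}; box has {1,2,3,4,7} → only 6 remains.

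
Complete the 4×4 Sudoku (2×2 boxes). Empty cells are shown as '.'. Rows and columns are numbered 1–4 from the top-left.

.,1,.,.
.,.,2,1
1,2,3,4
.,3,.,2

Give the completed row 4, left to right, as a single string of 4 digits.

4312

R1C3 = 4: row 1 has {1}; col 3 has {2,3}; box has {1,2} → only 4 remains.
R1C4 = 3: row 1 has {1,4}; col 4 has {1,2,4}; box has {1,2,4} → only 3 remains.
R2C2 = 4: row 2 has {1,2}; col 2 has {1,2,3}; box has {1} → only 4 remains.
R4C1 = 4: row 4 has {2,3}; col 1 has {1}; box has {1,2,3} → only 4 remains.
R4C3 = 1: row 4 has {2,3,4}; col 3 has {2,3,4}; box has {2,3,4} → only 1 remains.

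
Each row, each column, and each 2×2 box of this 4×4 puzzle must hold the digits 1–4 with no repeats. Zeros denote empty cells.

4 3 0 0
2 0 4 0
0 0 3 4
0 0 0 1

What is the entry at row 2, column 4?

row 1, column 4 = 2: row 1 has {3,4}; col 4 has {1,4}; box has {4} → only 2 remains.
row 2, column 2 = 1: row 2 has {2,4}; col 2 has {3}; box has {2,3,4} → only 1 remains.
row 2, column 4 = 3: row 2 has {1,2,4}; col 4 has {1,2,4}; box has {2,4} → only 3 remains.

3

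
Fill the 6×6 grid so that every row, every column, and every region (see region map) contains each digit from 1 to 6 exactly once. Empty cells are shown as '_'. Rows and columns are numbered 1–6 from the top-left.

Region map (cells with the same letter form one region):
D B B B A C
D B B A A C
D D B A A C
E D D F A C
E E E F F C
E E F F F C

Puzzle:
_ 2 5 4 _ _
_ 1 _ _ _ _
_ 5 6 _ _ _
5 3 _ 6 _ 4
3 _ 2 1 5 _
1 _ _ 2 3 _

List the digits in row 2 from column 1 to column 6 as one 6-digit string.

413562

r1c1 = 6 (sole candidate).
r1c5 = 1 (sole candidate).
r1c6 = 3 (sole candidate).
r2c3 = 3: row 2 has {1}; col 3 has {2,5,6}; region has {1,2,4,5,6} → only 3 remains.
r2c4 = 5: row 2 has {1,3}; col 4 has {1,2,4,6}; region has {1} → only 5 remains.
r3c4 = 3 (sole candidate).
r4c3 = 1 (sole candidate).
r4c5 = 2 (sole candidate).
r5c6 = 6 (sole candidate).
r6c3 = 4 (sole candidate).
r6c6 = 5 (sole candidate).
r2c6 = 2: row 2 has {1,3,5}; col 6 has {3,4,5,6}; region has {3,4,5,6} → only 2 remains.
r3c5 = 4 (sole candidate).
r3c6 = 1 (sole candidate).
r5c2 = 4 (sole candidate).
r6c2 = 6 (sole candidate).
r2c1 = 4: row 2 has {1,2,3,5}; col 1 has {1,3,5,6}; region has {1,3,5,6} → only 4 remains.
r2c5 = 6: row 2 has {1,2,3,4,5}; col 5 has {1,2,3,4,5}; region has {1,2,3,4,5} → only 6 remains.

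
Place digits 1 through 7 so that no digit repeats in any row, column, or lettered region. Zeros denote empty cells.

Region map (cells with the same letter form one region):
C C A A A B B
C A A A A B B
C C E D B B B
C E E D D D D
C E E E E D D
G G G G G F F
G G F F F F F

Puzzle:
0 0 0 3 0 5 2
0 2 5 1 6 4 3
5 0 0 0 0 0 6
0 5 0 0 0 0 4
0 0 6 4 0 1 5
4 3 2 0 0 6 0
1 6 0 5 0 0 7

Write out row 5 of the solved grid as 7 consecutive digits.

r2c1 = 7: row 2 has {1,2,3,4,5,6}; col 1 has {1,4,5}; region has {5} → only 7 remains.
r3c6 = 7: row 3 has {5,6}; col 6 has {1,4,5,6}; region has {2,3,4,5,6} → only 7 remains.
r5c2 = 7: row 5 has {1,4,5,6}; col 2 has {2,3,5,6}; region has {4,5,6} → only 7 remains.
r6c4 = 7: row 6 has {2,3,4,6}; col 4 has {1,3,4,5}; region has {1,2,3,4,6} → only 7 remains.
r6c5 = 5: row 6 has {2,3,4,6,7}; col 5 has {6}; region has {1,2,3,4,6,7} → only 5 remains.
r6c7 = 1: row 6 has {2,3,4,5,6,7}; col 7 has {2,3,4,5,6,7}; region has {5,6,7} → only 1 remains.
r1c1 = 6: row 1 has {2,3,5}; col 1 has {1,4,5,7}; region has {5,7} → only 6 remains.
r3c4 = 2: row 3 has {5,6,7}; col 4 has {1,3,4,5,7}; region has {1,4,5} → only 2 remains.
r3c5 = 1: row 3 has {2,5,6,7}; col 5 has {5,6}; region has {2,3,4,5,6,7} → only 1 remains.
r4c4 = 6: row 4 has {4,5}; col 4 has {1,2,3,4,5,7}; region has {1,2,4,5} → only 6 remains.
r4c6 = 3: row 4 has {4,5,6}; col 6 has {1,4,5,6,7}; region has {1,2,4,5,6} → only 3 remains.
r7c6 = 2: row 7 has {1,5,6,7}; col 6 has {1,3,4,5,6,7}; region has {1,5,6,7} → only 2 remains.
r3c2 = 4: row 3 has {1,2,5,6,7}; col 2 has {2,3,5,6,7}; region has {5,6,7} → only 4 remains.
r3c3 = 3: row 3 has {1,2,4,5,6,7}; col 3 has {2,5,6}; region has {4,5,6,7} → only 3 remains.
r4c1 = 2: row 4 has {3,4,5,6}; col 1 has {1,4,5,6,7}; region has {4,5,6,7} → only 2 remains.
r4c3 = 1: row 4 has {2,3,4,5,6}; col 3 has {2,3,5,6}; region has {3,4,5,6,7} → only 1 remains.
r4c5 = 7: row 4 has {1,2,3,4,5,6}; col 5 has {1,5,6}; region has {1,2,3,4,5,6} → only 7 remains.
r5c1 = 3: row 5 has {1,4,5,6,7}; col 1 has {1,2,4,5,6,7}; region has {2,4,5,6,7} → only 3 remains.
r5c5 = 2: row 5 has {1,3,4,5,6,7}; col 5 has {1,5,6,7}; region has {1,3,4,5,6,7} → only 2 remains.

3764215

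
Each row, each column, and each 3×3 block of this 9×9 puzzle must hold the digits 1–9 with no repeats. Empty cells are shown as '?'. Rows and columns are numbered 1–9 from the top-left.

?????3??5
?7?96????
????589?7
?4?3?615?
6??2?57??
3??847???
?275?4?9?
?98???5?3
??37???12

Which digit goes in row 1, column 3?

6

row 4, column 5 = 9 (sole candidate).
row 4, column 9 = 8 (sole candidate).
row 5, column 5 = 1 (sole candidate).
row 7, column 1 = 1 (sole candidate).
row 7, column 9 = 6 (sole candidate).
row 8, column 1 = 4 (sole candidate).
row 8, column 5 = 2 (sole candidate).
row 8, column 6 = 1 (sole candidate).
row 8, column 8 = 7 (sole candidate).
row 9, column 1 = 5 (sole candidate).
row 9, column 2 = 6 (sole candidate).
row 9, column 5 = 8 (sole candidate).
row 9, column 6 = 9 (sole candidate).
row 9, column 7 = 4 (sole candidate).
row 1, column 5 = 7 (sole candidate).
row 2, column 6 = 2 (sole candidate).
row 3, column 1 = 2 (sole candidate).
row 4, column 1 = 7 (sole candidate).
row 4, column 3 = 2 (sole candidate).
row 5, column 2 = 8 (sole candidate).
row 5, column 3 = 9 (sole candidate).
row 5, column 9 = 4 (sole candidate).
row 6, column 9 = 9 (sole candidate).
row 7, column 5 = 3 (sole candidate).
row 7, column 7 = 8 (sole candidate).
row 8, column 4 = 6 (sole candidate).
row 1, column 2 = 1 (sole candidate).
row 1, column 4 = 4 (sole candidate).
row 2, column 1 = 8 (sole candidate).
row 2, column 7 = 3 (sole candidate).
row 2, column 8 = 4 (sole candidate).
row 2, column 9 = 1 (sole candidate).
row 3, column 2 = 3 (sole candidate).
row 3, column 4 = 1 (sole candidate).
row 3, column 8 = 6 (sole candidate).
row 5, column 8 = 3 (sole candidate).
row 6, column 2 = 5 (sole candidate).
row 6, column 3 = 1 (sole candidate).
row 6, column 8 = 2 (sole candidate).
row 1, column 1 = 9 (sole candidate).
row 1, column 3 = 6: row 1 has {1,3,4,5,7,9}; col 3 has {1,2,3,7,8,9}; box has {1,2,3,7,8,9} → only 6 remains.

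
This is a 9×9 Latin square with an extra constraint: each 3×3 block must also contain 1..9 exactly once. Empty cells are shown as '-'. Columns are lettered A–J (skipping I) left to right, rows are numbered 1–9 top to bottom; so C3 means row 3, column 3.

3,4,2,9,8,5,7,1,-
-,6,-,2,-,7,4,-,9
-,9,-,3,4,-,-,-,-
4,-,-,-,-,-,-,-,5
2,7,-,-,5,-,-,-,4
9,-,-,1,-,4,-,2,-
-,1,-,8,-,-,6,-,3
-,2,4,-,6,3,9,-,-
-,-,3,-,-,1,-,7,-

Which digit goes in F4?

J1 = 6: row 1 has {1,2,3,4,5,7,8,9}; col 9 has {3,4,5,9}; box has {1,4,7,9} → only 6 remains.
E2 = 1: row 2 has {2,4,6,7,9}; col 5 has {4,5,6,8}; box has {2,3,4,5,7,8,9} → only 1 remains.
F3 = 6: row 3 has {3,4,9}; col 6 has {1,3,4,5,7}; box has {1,2,3,4,5,7,8,9} → only 6 remains.
D5 = 6: row 5 has {2,4,5,7}; col 4 has {1,2,3,8,9}; box has {1,4,5} → only 6 remains.
D4 = 7: row 4 has {4,5}; col 4 has {1,2,3,6,8,9}; box has {1,4,5,6} → only 7 remains.
E6 = 3: row 6 has {1,2,4,9}; col 5 has {1,4,5,6,8}; box has {1,4,5,6,7} → only 3 remains.
G6 = 8: row 6 has {1,2,3,4,9}; col 7 has {4,6,7,9}; box has {2,4,5} → only 8 remains.
J6 = 7: row 6 has {1,2,3,4,8,9}; col 9 has {3,4,5,6,9}; box has {2,4,5,8} → only 7 remains.
D8 = 5: row 8 has {2,3,4,6,9}; col 4 has {1,2,3,6,7,8,9}; box has {1,3,6,8} → only 5 remains.
H8 = 8: row 8 has {2,3,4,5,6,9}; col 8 has {1,2,7}; box has {3,6,7,9} → only 8 remains.
J8 = 1: row 8 has {2,3,4,5,6,8,9}; col 9 has {3,4,5,6,7,9}; box has {3,6,7,8,9} → only 1 remains.
D9 = 4: row 9 has {1,3,7}; col 4 has {1,2,3,5,6,7,8,9}; box has {1,3,5,6,8} → only 4 remains.
J9 = 2: row 9 has {1,3,4,7}; col 9 has {1,3,4,5,6,7,9}; box has {1,3,6,7,8,9} → only 2 remains.
H3 = 5: row 3 has {3,4,6,9}; col 8 has {1,2,7,8}; box has {1,4,6,7,9} → only 5 remains.
J3 = 8: row 3 has {3,4,5,6,9}; col 9 has {1,2,3,4,5,6,7,9}; box has {1,4,5,6,7,9} → only 8 remains.
B6 = 5: row 6 has {1,2,3,4,7,8,9}; col 2 has {1,2,4,6,7,9}; box has {2,4,7,9} → only 5 remains.
C6 = 6: row 6 has {1,2,3,4,5,7,8,9}; col 3 has {2,3,4}; box has {2,4,5,7,9} → only 6 remains.
H7 = 4: row 7 has {1,3,6,8}; col 8 has {1,2,5,7,8}; box has {1,2,3,6,7,8,9} → only 4 remains.
A8 = 7: row 8 has {1,2,3,4,5,6,8,9}; col 1 has {2,3,4,9}; box has {1,2,3,4} → only 7 remains.
B9 = 8: row 9 has {1,2,3,4,7}; col 2 has {1,2,4,5,6,7,9}; box has {1,2,3,4,7} → only 8 remains.
E9 = 9: row 9 has {1,2,3,4,7,8}; col 5 has {1,3,4,5,6,8}; box has {1,3,4,5,6,8} → only 9 remains.
G9 = 5: row 9 has {1,2,3,4,7,8,9}; col 7 has {4,6,7,8,9}; box has {1,2,3,4,6,7,8,9} → only 5 remains.
H2 = 3: row 2 has {1,2,4,6,7,9}; col 8 has {1,2,4,5,7,8}; box has {1,4,5,6,7,8,9} → only 3 remains.
A3 = 1: row 3 has {3,4,5,6,8,9}; col 1 has {2,3,4,7,9}; box has {2,3,4,6,9} → only 1 remains.
C3 = 7: row 3 has {1,3,4,5,6,8,9}; col 3 has {2,3,4,6}; box has {1,2,3,4,6,9} → only 7 remains.
G3 = 2: row 3 has {1,3,4,5,6,7,8,9}; col 7 has {4,5,6,7,8,9}; box has {1,3,4,5,6,7,8,9} → only 2 remains.
B4 = 3: row 4 has {4,5,7}; col 2 has {1,2,4,5,6,7,8,9}; box has {2,4,5,6,7,9} → only 3 remains.
E4 = 2: row 4 has {3,4,5,7}; col 5 has {1,3,4,5,6,8,9}; box has {1,3,4,5,6,7} → only 2 remains.
G4 = 1: row 4 has {2,3,4,5,7}; col 7 has {2,4,5,6,7,8,9}; box has {2,4,5,7,8} → only 1 remains.
G5 = 3: row 5 has {2,4,5,6,7}; col 7 has {1,2,4,5,6,7,8,9}; box has {1,2,4,5,7,8} → only 3 remains.
H5 = 9: row 5 has {2,3,4,5,6,7}; col 8 has {1,2,3,4,5,7,8}; box has {1,2,3,4,5,7,8} → only 9 remains.
A7 = 5: row 7 has {1,3,4,6,8}; col 1 has {1,2,3,4,7,9}; box has {1,2,3,4,7,8} → only 5 remains.
C7 = 9: row 7 has {1,3,4,5,6,8}; col 3 has {2,3,4,6,7}; box has {1,2,3,4,5,7,8} → only 9 remains.
E7 = 7: row 7 has {1,3,4,5,6,8,9}; col 5 has {1,2,3,4,5,6,8,9}; box has {1,3,4,5,6,8,9} → only 7 remains.
F7 = 2: row 7 has {1,3,4,5,6,7,8,9}; col 6 has {1,3,4,5,6,7}; box has {1,3,4,5,6,7,8,9} → only 2 remains.
A9 = 6: row 9 has {1,2,3,4,5,7,8,9}; col 1 has {1,2,3,4,5,7,9}; box has {1,2,3,4,5,7,8,9} → only 6 remains.
A2 = 8: row 2 has {1,2,3,4,6,7,9}; col 1 has {1,2,3,4,5,6,7,9}; box has {1,2,3,4,6,7,9} → only 8 remains.
C2 = 5: row 2 has {1,2,3,4,6,7,8,9}; col 3 has {2,3,4,6,7,9}; box has {1,2,3,4,6,7,8,9} → only 5 remains.
C4 = 8: row 4 has {1,2,3,4,5,7}; col 3 has {2,3,4,5,6,7,9}; box has {2,3,4,5,6,7,9} → only 8 remains.
F4 = 9: row 4 has {1,2,3,4,5,7,8}; col 6 has {1,2,3,4,5,6,7}; box has {1,2,3,4,5,6,7} → only 9 remains.

9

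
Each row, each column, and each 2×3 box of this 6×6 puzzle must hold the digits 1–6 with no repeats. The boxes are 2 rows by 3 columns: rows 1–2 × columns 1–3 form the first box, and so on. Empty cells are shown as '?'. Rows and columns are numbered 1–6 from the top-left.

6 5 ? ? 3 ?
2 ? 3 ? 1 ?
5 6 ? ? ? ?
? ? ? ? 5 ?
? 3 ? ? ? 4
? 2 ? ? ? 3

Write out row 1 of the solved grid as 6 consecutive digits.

651432

R1C6 = 2: row 1 has {3,5,6}; col 6 has {3,4}; box has {1,3} → only 2 remains.
R2C2 = 4: row 2 has {1,2,3}; col 2 has {2,3,5,6}; box has {2,3,5,6} → only 4 remains.
R3C6 = 1: row 3 has {5,6}; col 6 has {2,3,4}; box has {5} → only 1 remains.
R4C2 = 1: row 4 has {5}; col 2 has {2,3,4,5,6}; box has {5,6} → only 1 remains.
R4C6 = 6: row 4 has {1,5}; col 6 has {1,2,3,4}; box has {1,5} → only 6 remains.
R5C1 = 1: row 5 has {3,4}; col 1 has {2,5,6}; box has {2,3} → only 1 remains.
R6C1 = 4: row 6 has {2,3}; col 1 has {1,2,5,6}; box has {1,2,3} → only 4 remains.
R6C5 = 6: row 6 has {2,3,4}; col 5 has {1,3,5}; box has {3,4} → only 6 remains.
R1C3 = 1: row 1 has {2,3,5,6}; col 3 has {3}; box has {2,3,4,5,6} → only 1 remains.
R1C4 = 4: row 1 has {1,2,3,5,6}; col 4 has {}; box has {1,2,3} → only 4 remains.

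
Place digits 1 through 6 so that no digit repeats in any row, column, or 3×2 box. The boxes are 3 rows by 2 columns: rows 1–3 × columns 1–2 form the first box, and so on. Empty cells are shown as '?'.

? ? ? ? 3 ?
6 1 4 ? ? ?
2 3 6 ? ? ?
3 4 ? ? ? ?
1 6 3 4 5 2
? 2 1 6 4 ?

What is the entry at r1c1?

4

r1c2 = 5: row 1 has {3}; col 2 has {1,2,3,4,6}; box has {1,2,3,6} → only 5 remains.
r1c3 = 2: row 1 has {3,5}; col 3 has {1,3,4,6}; box has {4,6} → only 2 remains.
r1c4 = 1: row 1 has {2,3,5}; col 4 has {4,6}; box has {2,4,6} → only 1 remains.
r2c5 = 2: row 2 has {1,4,6}; col 5 has {3,4,5}; box has {3} → only 2 remains.
r2c6 = 5: row 2 has {1,2,4,6}; col 6 has {2}; box has {2,3} → only 5 remains.
r3c4 = 5: row 3 has {2,3,6}; col 4 has {1,4,6}; box has {1,2,4,6} → only 5 remains.
r3c5 = 1: row 3 has {2,3,5,6}; col 5 has {2,3,4,5}; box has {2,3,5} → only 1 remains.
r3c6 = 4: row 3 has {1,2,3,5,6}; col 6 has {2,5}; box has {1,2,3,5} → only 4 remains.
r4c3 = 5: row 4 has {3,4}; col 3 has {1,2,3,4,6}; box has {1,3,4,6} → only 5 remains.
r4c4 = 2: row 4 has {3,4,5}; col 4 has {1,4,5,6}; box has {1,3,4,5,6} → only 2 remains.
r4c5 = 6: row 4 has {2,3,4,5}; col 5 has {1,2,3,4,5}; box has {2,4,5} → only 6 remains.
r4c6 = 1: row 4 has {2,3,4,5,6}; col 6 has {2,4,5}; box has {2,4,5,6} → only 1 remains.
r6c1 = 5: row 6 has {1,2,4,6}; col 1 has {1,2,3,6}; box has {1,2,3,4,6} → only 5 remains.
r6c6 = 3: row 6 has {1,2,4,5,6}; col 6 has {1,2,4,5}; box has {1,2,4,5,6} → only 3 remains.
r1c1 = 4: row 1 has {1,2,3,5}; col 1 has {1,2,3,5,6}; box has {1,2,3,5,6} → only 4 remains.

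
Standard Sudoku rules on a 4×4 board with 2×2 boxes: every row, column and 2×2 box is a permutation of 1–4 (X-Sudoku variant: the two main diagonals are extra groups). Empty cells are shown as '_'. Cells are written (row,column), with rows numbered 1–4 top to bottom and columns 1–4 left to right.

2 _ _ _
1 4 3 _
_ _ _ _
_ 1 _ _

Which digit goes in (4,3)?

(1,2) = 3: row 1 has {2}; col 2 has {1,4}; box has {1,2,4} → only 3 remains.
(2,4) = 2: row 2 has {1,3,4}; col 4 has {}; box has {3} → only 2 remains.
(3,2) = 2: row 3 has {}; col 2 has {1,3,4}; box has {1}; anti-diagonal has {3} → only 2 remains.
(3,3) = 1: row 3 has {2}; col 3 has {3}; box has {}; main diagonal has {2,4} → only 1 remains.
(4,1) = 4: row 4 has {1}; col 1 has {1,2}; box has {1,2}; anti-diagonal has {2,3} → only 4 remains.
(4,3) = 2: row 4 has {1,4}; col 3 has {1,3}; box has {1} → only 2 remains.

2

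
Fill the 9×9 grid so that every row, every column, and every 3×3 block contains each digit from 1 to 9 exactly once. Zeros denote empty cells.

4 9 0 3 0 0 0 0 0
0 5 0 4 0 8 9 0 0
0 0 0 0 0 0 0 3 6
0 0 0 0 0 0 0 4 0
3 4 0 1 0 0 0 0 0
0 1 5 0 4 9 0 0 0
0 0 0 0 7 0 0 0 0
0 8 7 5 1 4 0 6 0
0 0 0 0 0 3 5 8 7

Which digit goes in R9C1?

R2C3 = 3: in row 2, 3 can only go here (every other open cell in that row sees a 3).
R3C7 = 4: in row 3, 4 can only go here (every other open cell in that row sees a 4).
R7C1 = 5: in row 7, 5 can only go here (every other open cell in that row sees a 5).
R7C4 = 8: in row 7, 8 can only go here (every other open cell in that row sees an 8).
R9C3 = 4: in row 9, 4 can only go here (every other open cell in that row sees a 4).
R7C9 = 4: in row 7, 4 can only go here (every other open cell in that row sees a 4).
R9C1 = 1: in row 9, 1 can only go here (every other open cell in that row sees a 1).

1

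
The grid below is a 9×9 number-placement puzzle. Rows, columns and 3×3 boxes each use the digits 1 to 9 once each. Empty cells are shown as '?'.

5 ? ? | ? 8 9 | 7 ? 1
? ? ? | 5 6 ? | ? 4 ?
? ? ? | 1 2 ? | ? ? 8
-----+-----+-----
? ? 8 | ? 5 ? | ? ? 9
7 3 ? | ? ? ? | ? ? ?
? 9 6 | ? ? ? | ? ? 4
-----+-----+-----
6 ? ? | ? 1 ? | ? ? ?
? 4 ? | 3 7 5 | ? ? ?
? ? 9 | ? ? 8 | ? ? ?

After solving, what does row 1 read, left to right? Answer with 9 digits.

563489721

row 1, column 4 = 4: row 1 has {1,5,7,8,9}; col 4 has {1,3,5}; box has {1,2,5,6,8,9} → only 4 remains.
row 6, column 5 = 3: row 6 has {4,6,9}; col 5 has {1,2,5,6,7,8}; box has {5} → only 3 remains.
row 9, column 5 = 4: row 9 has {8,9}; col 5 has {1,2,3,5,6,7,8}; box has {1,3,5,7,8} → only 4 remains.
row 5, column 5 = 9: row 5 has {3,7}; col 5 has {1,2,3,4,5,6,7,8}; box has {3,5} → only 9 remains.
row 7, column 6 = 2: row 7 has {1,6}; col 6 has {5,8,9}; box has {1,3,4,5,7,8} → only 2 remains.
row 9, column 4 = 6: row 9 has {4,8,9}; col 4 has {1,3,4,5}; box has {1,2,3,4,5,7,8} → only 6 remains.
row 7, column 4 = 9: row 7 has {1,2,6}; col 4 has {1,3,4,5,6}; box has {1,2,3,4,5,6,7,8} → only 9 remains.
row 7, column 7 = 4: in row 7, 4 can only go here (every other open cell in that row sees a 4).
row 5, column 3 = 5: in box 4, 5 can only go here (every other open cell in that box sees a 5).
row 5, column 6 = 4: in row 5, 4 can only go here (every other open cell in that row sees a 4).
row 4, column 1 = 4: in row 4, 4 can only go here (every other open cell in that row sees a 4).
row 3, column 3 = 4: in row 3, 4 can only go here (every other open cell in that row sees a 4).
row 4, column 6 = 6: in column 6, 6 can only go here (every other open cell in that column sees a 6).
row 6, column 6 = 1: in column 6, 1 can only go here (every other open cell in that column sees a 1).
row 6, column 1 = 2: row 6 has {1,3,4,6,9}; col 1 has {4,5,6,7}; box has {3,4,5,6,7,8,9} → only 2 remains.
row 4, column 2 = 1: row 4 has {4,5,6,8,9}; col 2 has {3,4,9}; box has {2,3,4,5,6,7,8,9} → only 1 remains.
Singles propagation stalls; row 1, column 3 is still open with candidates {2,3}.
  Try row 1, column 3 = 2: this forces row 1, column 2=6, row 1, column 8=3, row 2, column 9=2, row 3, column 2=7, row 3, column 6=3, row 5, column 9=6; then row 8, column 9 has no candidate left — contradiction.
So row 1, column 3 = 3.
row 3, column 1 = 9 (sole candidate).
row 7, column 3 = 7 (sole candidate).
row 2, column 7 = 9 (hidden single in row 2).
row 8, column 8 = 9 (hidden single in row 8).
row 9, column 1 = 3 (hidden single in column 1).
row 9, column 9 = 7 (hidden single in column 9).
row 7, column 9 = 5 (hidden single in column 9).
row 7, column 2 = 8 (sole candidate).
row 7, column 8 = 3 (sole candidate).
row 8, column 1 = 1 (sole candidate).
row 8, column 3 = 2 (sole candidate).
row 8, column 9 = 6 (sole candidate).
row 9, column 2 = 5 (sole candidate).
row 2, column 1 = 8 (sole candidate).
row 2, column 3 = 1 (sole candidate).
row 5, column 9 = 2 (sole candidate).
row 8, column 7 = 8 (sole candidate).
row 2, column 9 = 3 (sole candidate).
row 4, column 7 = 3 (sole candidate).
row 4, column 8 = 7 (sole candidate).
row 5, column 4 = 8 (sole candidate).
row 6, column 4 = 7 (sole candidate).
row 6, column 7 = 5 (sole candidate).
row 6, column 8 = 8 (sole candidate).
row 2, column 6 = 7 (sole candidate).
row 3, column 6 = 3 (sole candidate).
row 3, column 7 = 6 (sole candidate).
row 3, column 8 = 5 (sole candidate).
row 4, column 4 = 2 (sole candidate).
row 5, column 7 = 1 (sole candidate).
row 5, column 8 = 6 (sole candidate).
row 9, column 7 = 2 (sole candidate).
row 9, column 8 = 1 (sole candidate).
row 1, column 8 = 2: row 1 has {1,3,4,5,7,8,9}; col 8 has {1,3,4,5,6,7,8,9}; box has {1,3,4,5,6,7,8,9} → only 2 remains.
row 2, column 2 = 2 (sole candidate).
row 3, column 2 = 7 (sole candidate).
row 1, column 2 = 6: row 1 has {1,2,3,4,5,7,8,9}; col 2 has {1,2,3,4,5,7,8,9}; box has {1,2,3,4,5,7,8,9} → only 6 remains.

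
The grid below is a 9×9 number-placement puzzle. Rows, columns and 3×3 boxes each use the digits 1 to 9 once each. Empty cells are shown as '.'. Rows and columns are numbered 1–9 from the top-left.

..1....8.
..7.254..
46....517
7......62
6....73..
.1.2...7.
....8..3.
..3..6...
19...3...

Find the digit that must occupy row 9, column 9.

8

row 2, column 8 = 9 (sole candidate).
row 2, column 4 = 1 (hidden single in row 2).
row 2, column 9 = 6 (hidden single in row 2).
row 1, column 7 = 2 (sole candidate).
row 1, column 9 = 3 (sole candidate).
row 1, column 2 = 5 (sole candidate).
row 1, column 1 = 9 (sole candidate).
row 1, column 6 = 4 (sole candidate).
row 3, column 3 = 2 (hidden single in row 3).
row 5, column 2 = 2 (hidden single in row 5).
row 6, column 5 = 6 (hidden single in row 6).
row 1, column 5 = 7 (sole candidate).
row 1, column 4 = 6 (sole candidate).
row 6, column 1 = 3 (hidden single in row 6).
row 2, column 1 = 8 (sole candidate).
row 2, column 2 = 3 (sole candidate).
row 9, column 8 = 2 (hidden single in row 9).
row 8, column 1 = 2 (hidden single in row 8).
row 7, column 1 = 5 (sole candidate).
row 7, column 6 = 2 (hidden single in row 7).
row 4, column 6 = 1 (hidden single in column 6).
row 5, column 9 = 1 (hidden single in row 5).
row 7, column 7 = 1 (hidden single in row 7).
row 7, column 3 = 6 (hidden single in row 7).
row 8, column 5 = 1 (hidden single in row 8).
row 9, column 7 = 6 (hidden single in row 9).
row 9, column 4 = 7 (hidden single in row 9).
row 7, column 2 = 7 (hidden single in row 7).
row 8, column 7 = 7 (hidden single in row 8).
Singles propagation stalls before the target is settled. Branch on row 7, column 4 (candidates {4,9}).
  Try row 7, column 4 = 9: this forces row 7, column 9=4, row 8, column 8=5, row 9, column 9=8, row 5, column 8=4, row 8, column 4=4, row 8, column 9=9, row 9, column 3=4; then row 6 has no cell left for 4 — contradiction.
So row 7, column 4 = 4.
row 7, column 9 = 9 (sole candidate).
row 9, column 5 = 5 (sole candidate).
row 8, column 4 = 9 (sole candidate).
Singles propagation stalls before the target is settled. Branch on row 5, column 5 (candidates {4,9}).
  Try row 5, column 5 = 9: this forces row 3, column 5=3, row 4, column 5=4, row 6, column 6=8, row 6, column 7=9, row 3, column 4=8, row 3, column 6=9, row 4, column 2=8; then row 4, column 7 has no candidate left — contradiction.
So row 5, column 5 = 4.
row 5, column 8 = 5 (sole candidate).
row 8, column 8 = 4 (sole candidate).
row 9, column 9 = 8: row 9 has {1,2,3,5,6,7,9}; col 9 has {1,2,3,6,7,9}; box has {1,2,3,4,6,7,9} → only 8 remains.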